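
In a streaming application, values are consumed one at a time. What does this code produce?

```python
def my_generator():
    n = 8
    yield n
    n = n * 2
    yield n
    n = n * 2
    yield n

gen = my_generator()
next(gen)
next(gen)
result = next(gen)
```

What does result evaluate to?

Step 1: Trace through generator execution:
  Yield 1: n starts at 8, yield 8
  Yield 2: n = 8 * 2 = 16, yield 16
  Yield 3: n = 16 * 2 = 32, yield 32
Step 2: First next() gets 8, second next() gets the second value, third next() yields 32.
Therefore result = 32.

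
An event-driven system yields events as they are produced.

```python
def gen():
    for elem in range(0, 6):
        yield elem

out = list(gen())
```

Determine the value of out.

Step 1: The generator yields each value from range(0, 6).
Step 2: list() consumes all yields: [0, 1, 2, 3, 4, 5].
Therefore out = [0, 1, 2, 3, 4, 5].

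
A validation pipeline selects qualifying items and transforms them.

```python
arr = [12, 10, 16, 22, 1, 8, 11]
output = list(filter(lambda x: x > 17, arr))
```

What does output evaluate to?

Step 1: Filter elements > 17:
  12: removed
  10: removed
  16: removed
  22: kept
  1: removed
  8: removed
  11: removed
Therefore output = [22].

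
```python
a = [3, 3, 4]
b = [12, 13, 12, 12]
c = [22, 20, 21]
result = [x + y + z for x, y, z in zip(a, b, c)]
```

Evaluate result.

Step 1: zip three lists (truncates to shortest, len=3):
  3 + 12 + 22 = 37
  3 + 13 + 20 = 36
  4 + 12 + 21 = 37
Therefore result = [37, 36, 37].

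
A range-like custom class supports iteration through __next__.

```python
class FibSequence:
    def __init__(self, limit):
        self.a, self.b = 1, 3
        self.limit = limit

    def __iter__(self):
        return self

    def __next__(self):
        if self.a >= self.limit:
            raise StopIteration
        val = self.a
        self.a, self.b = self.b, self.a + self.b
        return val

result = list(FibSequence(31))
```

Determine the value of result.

Step 1: Fibonacci-like sequence (a=1, b=3) until >= 31:
  Yield 1, then a,b = 3,4
  Yield 3, then a,b = 4,7
  Yield 4, then a,b = 7,11
  Yield 7, then a,b = 11,18
  Yield 11, then a,b = 18,29
  Yield 18, then a,b = 29,47
  Yield 29, then a,b = 47,76
Step 2: 47 >= 31, stop.
Therefore result = [1, 3, 4, 7, 11, 18, 29].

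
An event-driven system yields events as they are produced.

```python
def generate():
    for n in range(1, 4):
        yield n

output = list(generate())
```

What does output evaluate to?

Step 1: The generator yields each value from range(1, 4).
Step 2: list() consumes all yields: [1, 2, 3].
Therefore output = [1, 2, 3].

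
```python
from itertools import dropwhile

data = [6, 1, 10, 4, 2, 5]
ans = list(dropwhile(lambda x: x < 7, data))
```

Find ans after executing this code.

Step 1: dropwhile drops elements while < 7:
  6 < 7: dropped
  1 < 7: dropped
  10: kept (dropping stopped)
Step 2: Remaining elements kept regardless of condition.
Therefore ans = [10, 4, 2, 5].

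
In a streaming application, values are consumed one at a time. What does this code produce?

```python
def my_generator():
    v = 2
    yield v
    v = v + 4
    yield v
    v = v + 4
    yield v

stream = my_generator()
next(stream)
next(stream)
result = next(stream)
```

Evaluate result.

Step 1: Trace through generator execution:
  Yield 1: v starts at 2, yield 2
  Yield 2: v = 2 + 4 = 6, yield 6
  Yield 3: v = 6 + 4 = 10, yield 10
Step 2: First next() gets 2, second next() gets the second value, third next() yields 10.
Therefore result = 10.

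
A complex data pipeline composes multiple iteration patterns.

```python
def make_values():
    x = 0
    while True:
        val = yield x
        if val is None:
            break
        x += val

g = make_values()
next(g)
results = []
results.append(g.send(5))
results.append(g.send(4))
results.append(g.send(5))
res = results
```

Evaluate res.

Step 1: next(g) -> yield 0.
Step 2: send(5) -> x = 5, yield 5.
Step 3: send(4) -> x = 9, yield 9.
Step 4: send(5) -> x = 14, yield 14.
Therefore res = [5, 9, 14].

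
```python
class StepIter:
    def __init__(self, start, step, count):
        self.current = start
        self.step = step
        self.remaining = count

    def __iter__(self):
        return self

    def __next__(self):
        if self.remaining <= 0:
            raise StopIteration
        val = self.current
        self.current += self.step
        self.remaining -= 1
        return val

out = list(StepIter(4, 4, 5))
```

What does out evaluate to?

Step 1: StepIter starts at 4, increments by 4, for 5 steps:
  Yield 4, then current += 4
  Yield 8, then current += 4
  Yield 12, then current += 4
  Yield 16, then current += 4
  Yield 20, then current += 4
Therefore out = [4, 8, 12, 16, 20].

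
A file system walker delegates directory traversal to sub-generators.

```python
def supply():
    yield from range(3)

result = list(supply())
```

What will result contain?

Step 1: yield from delegates to the iterable, yielding each element.
Step 2: Collected values: [0, 1, 2].
Therefore result = [0, 1, 2].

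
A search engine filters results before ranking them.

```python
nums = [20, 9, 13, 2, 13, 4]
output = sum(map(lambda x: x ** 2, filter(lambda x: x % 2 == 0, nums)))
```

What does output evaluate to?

Step 1: Filter even numbers from [20, 9, 13, 2, 13, 4]: [20, 2, 4]
Step 2: Square each: [400, 4, 16]
Step 3: Sum = 420.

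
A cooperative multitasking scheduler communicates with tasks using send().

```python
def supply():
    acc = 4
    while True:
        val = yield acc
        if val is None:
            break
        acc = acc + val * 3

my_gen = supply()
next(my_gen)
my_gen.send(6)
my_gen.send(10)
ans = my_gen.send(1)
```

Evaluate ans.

Step 1: next() -> yield acc=4.
Step 2: send(6) -> val=6, acc = 4 + 6*3 = 22, yield 22.
Step 3: send(10) -> val=10, acc = 22 + 10*3 = 52, yield 52.
Step 4: send(1) -> val=1, acc = 52 + 1*3 = 55, yield 55.
Therefore ans = 55.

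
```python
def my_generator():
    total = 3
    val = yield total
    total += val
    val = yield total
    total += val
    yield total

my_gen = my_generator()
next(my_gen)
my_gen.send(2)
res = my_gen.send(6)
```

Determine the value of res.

Step 1: next() -> yield total=3.
Step 2: send(2) -> val=2, total = 3+2 = 5, yield 5.
Step 3: send(6) -> val=6, total = 5+6 = 11, yield 11.
Therefore res = 11.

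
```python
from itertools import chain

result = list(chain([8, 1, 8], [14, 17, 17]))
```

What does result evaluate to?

Step 1: chain() concatenates iterables: [8, 1, 8] + [14, 17, 17].
Therefore result = [8, 1, 8, 14, 17, 17].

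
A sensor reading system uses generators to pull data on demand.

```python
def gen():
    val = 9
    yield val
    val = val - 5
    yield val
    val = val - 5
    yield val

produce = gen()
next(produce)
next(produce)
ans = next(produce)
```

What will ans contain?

Step 1: Trace through generator execution:
  Yield 1: val starts at 9, yield 9
  Yield 2: val = 9 - 5 = 4, yield 4
  Yield 3: val = 4 - 5 = -1, yield -1
Step 2: First next() gets 9, second next() gets the second value, third next() yields -1.
Therefore ans = -1.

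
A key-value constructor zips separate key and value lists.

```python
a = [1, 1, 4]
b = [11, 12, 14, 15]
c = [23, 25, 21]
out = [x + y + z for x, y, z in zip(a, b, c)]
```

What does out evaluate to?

Step 1: zip three lists (truncates to shortest, len=3):
  1 + 11 + 23 = 35
  1 + 12 + 25 = 38
  4 + 14 + 21 = 39
Therefore out = [35, 38, 39].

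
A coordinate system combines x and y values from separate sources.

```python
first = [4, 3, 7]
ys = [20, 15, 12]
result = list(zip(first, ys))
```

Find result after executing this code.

Step 1: zip pairs elements at same index:
  Index 0: (4, 20)
  Index 1: (3, 15)
  Index 2: (7, 12)
Therefore result = [(4, 20), (3, 15), (7, 12)].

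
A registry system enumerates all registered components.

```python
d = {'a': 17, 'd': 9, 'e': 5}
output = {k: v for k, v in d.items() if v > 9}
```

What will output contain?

Step 1: Filter items where value > 9:
  'a': 17 > 9: kept
  'd': 9 <= 9: removed
  'e': 5 <= 9: removed
Therefore output = {'a': 17}.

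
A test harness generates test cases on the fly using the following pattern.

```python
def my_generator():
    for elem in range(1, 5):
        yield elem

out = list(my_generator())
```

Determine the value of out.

Step 1: The generator yields each value from range(1, 5).
Step 2: list() consumes all yields: [1, 2, 3, 4].
Therefore out = [1, 2, 3, 4].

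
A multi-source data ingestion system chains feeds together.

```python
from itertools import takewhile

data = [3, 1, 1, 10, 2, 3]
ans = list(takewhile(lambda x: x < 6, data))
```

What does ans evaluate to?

Step 1: takewhile stops at first element >= 6:
  3 < 6: take
  1 < 6: take
  1 < 6: take
  10 >= 6: stop
Therefore ans = [3, 1, 1].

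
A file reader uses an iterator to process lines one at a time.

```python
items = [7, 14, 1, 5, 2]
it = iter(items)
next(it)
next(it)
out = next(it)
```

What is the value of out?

Step 1: Create iterator over [7, 14, 1, 5, 2].
Step 2: next() consumes 7.
Step 3: next() consumes 14.
Step 4: next() returns 1.
Therefore out = 1.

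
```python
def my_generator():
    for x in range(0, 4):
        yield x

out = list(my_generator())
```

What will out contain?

Step 1: The generator yields each value from range(0, 4).
Step 2: list() consumes all yields: [0, 1, 2, 3].
Therefore out = [0, 1, 2, 3].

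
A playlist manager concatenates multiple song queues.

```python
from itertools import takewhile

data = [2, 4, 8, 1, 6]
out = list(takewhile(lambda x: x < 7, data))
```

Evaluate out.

Step 1: takewhile stops at first element >= 7:
  2 < 7: take
  4 < 7: take
  8 >= 7: stop
Therefore out = [2, 4].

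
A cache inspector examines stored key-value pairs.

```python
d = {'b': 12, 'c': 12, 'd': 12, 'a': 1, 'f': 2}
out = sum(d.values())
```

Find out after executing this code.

Step 1: d.values() = [12, 12, 12, 1, 2].
Step 2: sum = 39.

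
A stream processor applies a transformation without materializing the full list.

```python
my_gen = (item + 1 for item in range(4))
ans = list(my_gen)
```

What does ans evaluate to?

Step 1: For each item in range(4), compute item+1:
  item=0: 0+1 = 1
  item=1: 1+1 = 2
  item=2: 2+1 = 3
  item=3: 3+1 = 4
Therefore ans = [1, 2, 3, 4].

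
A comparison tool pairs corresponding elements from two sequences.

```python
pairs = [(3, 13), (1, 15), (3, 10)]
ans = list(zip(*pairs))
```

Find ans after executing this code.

Step 1: zip(*pairs) transposes: unzips [(3, 13), (1, 15), (3, 10)] into separate sequences.
Step 2: First elements: (3, 1, 3), second elements: (13, 15, 10).
Therefore ans = [(3, 1, 3), (13, 15, 10)].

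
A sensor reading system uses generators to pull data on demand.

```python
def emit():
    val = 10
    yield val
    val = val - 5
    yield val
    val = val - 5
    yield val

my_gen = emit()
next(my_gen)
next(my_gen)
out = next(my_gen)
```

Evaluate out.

Step 1: Trace through generator execution:
  Yield 1: val starts at 10, yield 10
  Yield 2: val = 10 - 5 = 5, yield 5
  Yield 3: val = 5 - 5 = 0, yield 0
Step 2: First next() gets 10, second next() gets the second value, third next() yields 0.
Therefore out = 0.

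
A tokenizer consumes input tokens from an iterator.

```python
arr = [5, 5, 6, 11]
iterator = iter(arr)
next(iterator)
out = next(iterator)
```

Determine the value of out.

Step 1: Create iterator over [5, 5, 6, 11].
Step 2: next() consumes 5.
Step 3: next() returns 5.
Therefore out = 5.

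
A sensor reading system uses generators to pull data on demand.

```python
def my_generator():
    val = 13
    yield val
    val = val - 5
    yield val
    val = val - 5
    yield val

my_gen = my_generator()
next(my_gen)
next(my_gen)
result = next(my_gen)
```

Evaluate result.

Step 1: Trace through generator execution:
  Yield 1: val starts at 13, yield 13
  Yield 2: val = 13 - 5 = 8, yield 8
  Yield 3: val = 8 - 5 = 3, yield 3
Step 2: First next() gets 13, second next() gets the second value, third next() yields 3.
Therefore result = 3.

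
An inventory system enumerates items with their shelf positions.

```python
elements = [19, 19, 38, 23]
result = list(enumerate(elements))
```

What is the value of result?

Step 1: enumerate pairs each element with its index:
  (0, 19)
  (1, 19)
  (2, 38)
  (3, 23)
Therefore result = [(0, 19), (1, 19), (2, 38), (3, 23)].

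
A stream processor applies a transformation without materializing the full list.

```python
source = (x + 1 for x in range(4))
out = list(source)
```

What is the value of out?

Step 1: For each x in range(4), compute x+1:
  x=0: 0+1 = 1
  x=1: 1+1 = 2
  x=2: 2+1 = 3
  x=3: 3+1 = 4
Therefore out = [1, 2, 3, 4].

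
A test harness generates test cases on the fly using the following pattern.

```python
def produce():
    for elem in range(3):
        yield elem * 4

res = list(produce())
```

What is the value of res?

Step 1: For each elem in range(3), yield elem * 4:
  elem=0: yield 0 * 4 = 0
  elem=1: yield 1 * 4 = 4
  elem=2: yield 2 * 4 = 8
Therefore res = [0, 4, 8].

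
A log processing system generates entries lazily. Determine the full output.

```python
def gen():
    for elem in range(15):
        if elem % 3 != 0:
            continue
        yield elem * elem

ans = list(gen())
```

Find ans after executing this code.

Step 1: Only yield elem**2 when elem is divisible by 3:
  elem=0: 0 % 3 == 0, yield 0**2 = 0
  elem=3: 3 % 3 == 0, yield 3**2 = 9
  elem=6: 6 % 3 == 0, yield 6**2 = 36
  elem=9: 9 % 3 == 0, yield 9**2 = 81
  elem=12: 12 % 3 == 0, yield 12**2 = 144
Therefore ans = [0, 9, 36, 81, 144].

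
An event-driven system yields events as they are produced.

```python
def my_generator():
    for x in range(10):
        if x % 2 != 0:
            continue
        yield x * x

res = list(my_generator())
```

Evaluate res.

Step 1: Only yield x**2 when x is divisible by 2:
  x=0: 0 % 2 == 0, yield 0**2 = 0
  x=2: 2 % 2 == 0, yield 2**2 = 4
  x=4: 4 % 2 == 0, yield 4**2 = 16
  x=6: 6 % 2 == 0, yield 6**2 = 36
  x=8: 8 % 2 == 0, yield 8**2 = 64
Therefore res = [0, 4, 16, 36, 64].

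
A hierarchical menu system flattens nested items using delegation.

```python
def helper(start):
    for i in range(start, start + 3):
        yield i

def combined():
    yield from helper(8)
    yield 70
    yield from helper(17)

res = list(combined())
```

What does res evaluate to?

Step 1: combined() delegates to helper(8):
  yield 8
  yield 9
  yield 10
Step 2: yield 70
Step 3: Delegates to helper(17):
  yield 17
  yield 18
  yield 19
Therefore res = [8, 9, 10, 70, 17, 18, 19].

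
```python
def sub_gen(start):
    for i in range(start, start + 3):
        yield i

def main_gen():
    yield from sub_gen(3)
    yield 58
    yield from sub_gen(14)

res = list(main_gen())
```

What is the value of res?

Step 1: main_gen() delegates to sub_gen(3):
  yield 3
  yield 4
  yield 5
Step 2: yield 58
Step 3: Delegates to sub_gen(14):
  yield 14
  yield 15
  yield 16
Therefore res = [3, 4, 5, 58, 14, 15, 16].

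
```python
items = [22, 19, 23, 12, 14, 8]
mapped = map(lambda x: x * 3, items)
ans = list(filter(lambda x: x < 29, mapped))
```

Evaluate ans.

Step 1: Map x * 3:
  22 -> 66
  19 -> 57
  23 -> 69
  12 -> 36
  14 -> 42
  8 -> 24
Step 2: Filter for < 29:
  66: removed
  57: removed
  69: removed
  36: removed
  42: removed
  24: kept
Therefore ans = [24].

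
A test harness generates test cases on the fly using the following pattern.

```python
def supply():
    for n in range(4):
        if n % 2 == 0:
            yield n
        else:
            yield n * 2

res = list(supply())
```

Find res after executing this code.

Step 1: For each n in range(4), yield n if even, else n*2:
  n=0 (even): yield 0
  n=1 (odd): yield 1*2 = 2
  n=2 (even): yield 2
  n=3 (odd): yield 3*2 = 6
Therefore res = [0, 2, 2, 6].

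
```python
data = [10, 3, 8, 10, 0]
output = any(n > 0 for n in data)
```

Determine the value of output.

Step 1: Check n > 0 for each element in [10, 3, 8, 10, 0]:
  10 > 0: True
  3 > 0: True
  8 > 0: True
  10 > 0: True
  0 > 0: False
Step 2: any() returns True.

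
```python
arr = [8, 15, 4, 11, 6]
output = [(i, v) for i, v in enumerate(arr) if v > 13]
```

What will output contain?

Step 1: Filter enumerate([8, 15, 4, 11, 6]) keeping v > 13:
  (0, 8): 8 <= 13, excluded
  (1, 15): 15 > 13, included
  (2, 4): 4 <= 13, excluded
  (3, 11): 11 <= 13, excluded
  (4, 6): 6 <= 13, excluded
Therefore output = [(1, 15)].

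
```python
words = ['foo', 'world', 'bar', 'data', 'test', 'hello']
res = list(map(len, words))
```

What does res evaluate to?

Step 1: Map len() to each word:
  'foo' -> 3
  'world' -> 5
  'bar' -> 3
  'data' -> 4
  'test' -> 4
  'hello' -> 5
Therefore res = [3, 5, 3, 4, 4, 5].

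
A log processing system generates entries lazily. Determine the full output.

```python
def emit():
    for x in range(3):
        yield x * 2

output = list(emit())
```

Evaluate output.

Step 1: For each x in range(3), yield x * 2:
  x=0: yield 0 * 2 = 0
  x=1: yield 1 * 2 = 2
  x=2: yield 2 * 2 = 4
Therefore output = [0, 2, 4].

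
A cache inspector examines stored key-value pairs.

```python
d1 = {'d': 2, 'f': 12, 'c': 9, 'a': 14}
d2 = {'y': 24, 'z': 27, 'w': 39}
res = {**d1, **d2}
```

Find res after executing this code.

Step 1: Merge d1 and d2 (d2 values override on key conflicts).
Step 2: d1 has keys ['d', 'f', 'c', 'a'], d2 has keys ['y', 'z', 'w'].
Therefore res = {'d': 2, 'f': 12, 'c': 9, 'a': 14, 'y': 24, 'z': 27, 'w': 39}.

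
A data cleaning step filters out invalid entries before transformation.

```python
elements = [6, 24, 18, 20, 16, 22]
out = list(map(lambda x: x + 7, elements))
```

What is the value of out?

Step 1: Apply lambda x: x + 7 to each element:
  6 -> 13
  24 -> 31
  18 -> 25
  20 -> 27
  16 -> 23
  22 -> 29
Therefore out = [13, 31, 25, 27, 23, 29].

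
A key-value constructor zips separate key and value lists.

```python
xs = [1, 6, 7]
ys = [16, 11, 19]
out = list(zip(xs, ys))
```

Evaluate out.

Step 1: zip pairs elements at same index:
  Index 0: (1, 16)
  Index 1: (6, 11)
  Index 2: (7, 19)
Therefore out = [(1, 16), (6, 11), (7, 19)].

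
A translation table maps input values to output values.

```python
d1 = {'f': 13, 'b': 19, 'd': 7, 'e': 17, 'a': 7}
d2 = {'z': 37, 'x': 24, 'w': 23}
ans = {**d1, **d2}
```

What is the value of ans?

Step 1: Merge d1 and d2 (d2 values override on key conflicts).
Step 2: d1 has keys ['f', 'b', 'd', 'e', 'a'], d2 has keys ['z', 'x', 'w'].
Therefore ans = {'f': 13, 'b': 19, 'd': 7, 'e': 17, 'a': 7, 'z': 37, 'x': 24, 'w': 23}.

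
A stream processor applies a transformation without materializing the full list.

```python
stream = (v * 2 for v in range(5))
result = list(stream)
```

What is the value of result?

Step 1: For each v in range(5), compute v*2:
  v=0: 0*2 = 0
  v=1: 1*2 = 2
  v=2: 2*2 = 4
  v=3: 3*2 = 6
  v=4: 4*2 = 8
Therefore result = [0, 2, 4, 6, 8].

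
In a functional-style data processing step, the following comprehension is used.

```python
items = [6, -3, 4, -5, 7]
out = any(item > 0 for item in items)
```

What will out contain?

Step 1: Check item > 0 for each element in [6, -3, 4, -5, 7]:
  6 > 0: True
  -3 > 0: False
  4 > 0: True
  -5 > 0: False
  7 > 0: True
Step 2: any() returns True.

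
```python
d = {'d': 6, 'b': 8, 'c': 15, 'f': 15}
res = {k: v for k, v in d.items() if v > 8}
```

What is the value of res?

Step 1: Filter items where value > 8:
  'd': 6 <= 8: removed
  'b': 8 <= 8: removed
  'c': 15 > 8: kept
  'f': 15 > 8: kept
Therefore res = {'c': 15, 'f': 15}.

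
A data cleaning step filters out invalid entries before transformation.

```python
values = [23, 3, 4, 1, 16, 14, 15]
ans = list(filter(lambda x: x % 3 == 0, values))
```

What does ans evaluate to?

Step 1: Filter elements divisible by 3:
  23 % 3 = 2: removed
  3 % 3 = 0: kept
  4 % 3 = 1: removed
  1 % 3 = 1: removed
  16 % 3 = 1: removed
  14 % 3 = 2: removed
  15 % 3 = 0: kept
Therefore ans = [3, 15].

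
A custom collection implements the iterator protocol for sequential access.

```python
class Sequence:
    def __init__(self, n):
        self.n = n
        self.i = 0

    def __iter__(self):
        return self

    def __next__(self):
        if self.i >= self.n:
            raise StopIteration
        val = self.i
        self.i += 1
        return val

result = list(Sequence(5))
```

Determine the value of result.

Step 1: Sequence(5) creates an iterator counting 0 to 4.
Step 2: list() consumes all values: [0, 1, 2, 3, 4].
Therefore result = [0, 1, 2, 3, 4].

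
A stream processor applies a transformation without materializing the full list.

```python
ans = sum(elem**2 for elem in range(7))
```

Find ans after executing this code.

Step 1: Compute elem**2 for each elem in range(7):
  elem=0: 0**2 = 0
  elem=1: 1**2 = 1
  elem=2: 2**2 = 4
  elem=3: 3**2 = 9
  elem=4: 4**2 = 16
  elem=5: 5**2 = 25
  elem=6: 6**2 = 36
Step 2: sum = 0 + 1 + 4 + 9 + 16 + 25 + 36 = 91.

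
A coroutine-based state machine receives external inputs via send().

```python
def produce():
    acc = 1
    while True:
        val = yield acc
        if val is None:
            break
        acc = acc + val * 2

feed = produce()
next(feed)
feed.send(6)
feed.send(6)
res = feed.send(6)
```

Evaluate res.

Step 1: next() -> yield acc=1.
Step 2: send(6) -> val=6, acc = 1 + 6*2 = 13, yield 13.
Step 3: send(6) -> val=6, acc = 13 + 6*2 = 25, yield 25.
Step 4: send(6) -> val=6, acc = 25 + 6*2 = 37, yield 37.
Therefore res = 37.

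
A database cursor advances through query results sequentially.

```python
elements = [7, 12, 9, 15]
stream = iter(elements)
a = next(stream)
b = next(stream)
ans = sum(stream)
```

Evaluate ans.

Step 1: Create iterator over [7, 12, 9, 15].
Step 2: a = next() = 7, b = next() = 12.
Step 3: sum() of remaining [9, 15] = 24.
Therefore ans = 24.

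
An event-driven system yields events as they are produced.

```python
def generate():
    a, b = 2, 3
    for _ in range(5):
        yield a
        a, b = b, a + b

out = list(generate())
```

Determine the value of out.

Step 1: Fibonacci-like sequence starting with a=2, b=3:
  Iteration 1: yield a=2, then a,b = 3,5
  Iteration 2: yield a=3, then a,b = 5,8
  Iteration 3: yield a=5, then a,b = 8,13
  Iteration 4: yield a=8, then a,b = 13,21
  Iteration 5: yield a=13, then a,b = 21,34
Therefore out = [2, 3, 5, 8, 13].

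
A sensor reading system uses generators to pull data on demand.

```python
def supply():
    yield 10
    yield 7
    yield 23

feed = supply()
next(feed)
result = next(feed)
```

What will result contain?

Step 1: supply() creates a generator.
Step 2: next(feed) yields 10 (consumed and discarded).
Step 3: next(feed) yields 7, assigned to result.
Therefore result = 7.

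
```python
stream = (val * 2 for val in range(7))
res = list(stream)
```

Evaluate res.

Step 1: For each val in range(7), compute val*2:
  val=0: 0*2 = 0
  val=1: 1*2 = 2
  val=2: 2*2 = 4
  val=3: 3*2 = 6
  val=4: 4*2 = 8
  val=5: 5*2 = 10
  val=6: 6*2 = 12
Therefore res = [0, 2, 4, 6, 8, 10, 12].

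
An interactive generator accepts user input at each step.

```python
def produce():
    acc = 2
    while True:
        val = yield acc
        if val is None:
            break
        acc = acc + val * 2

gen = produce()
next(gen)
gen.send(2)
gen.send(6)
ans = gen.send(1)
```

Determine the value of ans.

Step 1: next() -> yield acc=2.
Step 2: send(2) -> val=2, acc = 2 + 2*2 = 6, yield 6.
Step 3: send(6) -> val=6, acc = 6 + 6*2 = 18, yield 18.
Step 4: send(1) -> val=1, acc = 18 + 1*2 = 20, yield 20.
Therefore ans = 20.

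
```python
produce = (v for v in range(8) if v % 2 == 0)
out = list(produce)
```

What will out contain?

Step 1: Filter range(8) keeping only even values:
  v=0: even, included
  v=1: odd, excluded
  v=2: even, included
  v=3: odd, excluded
  v=4: even, included
  v=5: odd, excluded
  v=6: even, included
  v=7: odd, excluded
Therefore out = [0, 2, 4, 6].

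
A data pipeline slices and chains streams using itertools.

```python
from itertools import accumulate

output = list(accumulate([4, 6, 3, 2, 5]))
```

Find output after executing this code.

Step 1: accumulate computes running sums:
  + 4 = 4
  + 6 = 10
  + 3 = 13
  + 2 = 15
  + 5 = 20
Therefore output = [4, 10, 13, 15, 20].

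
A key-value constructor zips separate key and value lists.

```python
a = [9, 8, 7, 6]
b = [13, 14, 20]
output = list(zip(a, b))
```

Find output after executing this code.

Step 1: zip stops at shortest (len(a)=4, len(b)=3):
  Index 0: (9, 13)
  Index 1: (8, 14)
  Index 2: (7, 20)
Step 2: Last element of a (6) has no pair, dropped.
Therefore output = [(9, 13), (8, 14), (7, 20)].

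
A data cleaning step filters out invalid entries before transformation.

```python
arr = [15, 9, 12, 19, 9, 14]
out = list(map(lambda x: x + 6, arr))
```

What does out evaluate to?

Step 1: Apply lambda x: x + 6 to each element:
  15 -> 21
  9 -> 15
  12 -> 18
  19 -> 25
  9 -> 15
  14 -> 20
Therefore out = [21, 15, 18, 25, 15, 20].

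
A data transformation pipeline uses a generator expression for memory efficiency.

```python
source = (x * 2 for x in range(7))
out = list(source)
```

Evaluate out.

Step 1: For each x in range(7), compute x*2:
  x=0: 0*2 = 0
  x=1: 1*2 = 2
  x=2: 2*2 = 4
  x=3: 3*2 = 6
  x=4: 4*2 = 8
  x=5: 5*2 = 10
  x=6: 6*2 = 12
Therefore out = [0, 2, 4, 6, 8, 10, 12].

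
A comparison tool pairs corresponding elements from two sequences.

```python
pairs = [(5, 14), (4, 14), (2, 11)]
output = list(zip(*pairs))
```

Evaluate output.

Step 1: zip(*pairs) transposes: unzips [(5, 14), (4, 14), (2, 11)] into separate sequences.
Step 2: First elements: (5, 4, 2), second elements: (14, 14, 11).
Therefore output = [(5, 4, 2), (14, 14, 11)].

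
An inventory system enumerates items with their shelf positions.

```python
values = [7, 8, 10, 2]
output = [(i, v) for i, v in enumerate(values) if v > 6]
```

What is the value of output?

Step 1: Filter enumerate([7, 8, 10, 2]) keeping v > 6:
  (0, 7): 7 > 6, included
  (1, 8): 8 > 6, included
  (2, 10): 10 > 6, included
  (3, 2): 2 <= 6, excluded
Therefore output = [(0, 7), (1, 8), (2, 10)].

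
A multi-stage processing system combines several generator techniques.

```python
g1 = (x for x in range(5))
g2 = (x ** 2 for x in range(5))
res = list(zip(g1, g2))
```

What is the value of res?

Step 1: g1 produces [0, 1, 2, 3, 4].
Step 2: g2 produces [0, 1, 4, 9, 16].
Step 3: zip pairs them: [(0, 0), (1, 1), (2, 4), (3, 9), (4, 16)].
Therefore res = [(0, 0), (1, 1), (2, 4), (3, 9), (4, 16)].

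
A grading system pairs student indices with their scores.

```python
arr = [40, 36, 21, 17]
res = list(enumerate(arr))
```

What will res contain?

Step 1: enumerate pairs each element with its index:
  (0, 40)
  (1, 36)
  (2, 21)
  (3, 17)
Therefore res = [(0, 40), (1, 36), (2, 21), (3, 17)].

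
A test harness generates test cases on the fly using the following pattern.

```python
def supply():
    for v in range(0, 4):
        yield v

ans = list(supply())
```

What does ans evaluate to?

Step 1: The generator yields each value from range(0, 4).
Step 2: list() consumes all yields: [0, 1, 2, 3].
Therefore ans = [0, 1, 2, 3].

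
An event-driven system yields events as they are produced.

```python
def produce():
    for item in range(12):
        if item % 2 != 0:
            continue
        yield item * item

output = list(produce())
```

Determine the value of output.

Step 1: Only yield item**2 when item is divisible by 2:
  item=0: 0 % 2 == 0, yield 0**2 = 0
  item=2: 2 % 2 == 0, yield 2**2 = 4
  item=4: 4 % 2 == 0, yield 4**2 = 16
  item=6: 6 % 2 == 0, yield 6**2 = 36
  item=8: 8 % 2 == 0, yield 8**2 = 64
  item=10: 10 % 2 == 0, yield 10**2 = 100
Therefore output = [0, 4, 16, 36, 64, 100].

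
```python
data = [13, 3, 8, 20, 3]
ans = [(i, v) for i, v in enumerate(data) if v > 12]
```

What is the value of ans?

Step 1: Filter enumerate([13, 3, 8, 20, 3]) keeping v > 12:
  (0, 13): 13 > 12, included
  (1, 3): 3 <= 12, excluded
  (2, 8): 8 <= 12, excluded
  (3, 20): 20 > 12, included
  (4, 3): 3 <= 12, excluded
Therefore ans = [(0, 13), (3, 20)].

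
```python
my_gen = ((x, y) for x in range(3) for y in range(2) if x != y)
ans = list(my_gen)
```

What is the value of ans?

Step 1: Nested generator over range(3) x range(2) where x != y:
  (0, 0): excluded (x == y)
  (0, 1): included
  (1, 0): included
  (1, 1): excluded (x == y)
  (2, 0): included
  (2, 1): included
Therefore ans = [(0, 1), (1, 0), (2, 0), (2, 1)].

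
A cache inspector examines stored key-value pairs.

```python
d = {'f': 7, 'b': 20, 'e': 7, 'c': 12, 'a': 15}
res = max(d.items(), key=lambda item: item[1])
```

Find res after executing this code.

Step 1: Find item with maximum value:
  ('f', 7)
  ('b', 20)
  ('e', 7)
  ('c', 12)
  ('a', 15)
Step 2: Maximum value is 20 at key 'b'.
Therefore res = ('b', 20).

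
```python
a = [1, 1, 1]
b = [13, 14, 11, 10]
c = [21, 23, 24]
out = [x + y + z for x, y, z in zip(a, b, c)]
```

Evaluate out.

Step 1: zip three lists (truncates to shortest, len=3):
  1 + 13 + 21 = 35
  1 + 14 + 23 = 38
  1 + 11 + 24 = 36
Therefore out = [35, 38, 36].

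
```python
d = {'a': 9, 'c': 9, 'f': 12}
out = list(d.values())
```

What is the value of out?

Step 1: d.values() returns the dictionary values in insertion order.
Therefore out = [9, 9, 12].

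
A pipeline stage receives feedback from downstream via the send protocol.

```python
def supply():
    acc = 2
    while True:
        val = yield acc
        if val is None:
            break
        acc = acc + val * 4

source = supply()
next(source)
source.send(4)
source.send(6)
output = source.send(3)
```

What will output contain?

Step 1: next() -> yield acc=2.
Step 2: send(4) -> val=4, acc = 2 + 4*4 = 18, yield 18.
Step 3: send(6) -> val=6, acc = 18 + 6*4 = 42, yield 42.
Step 4: send(3) -> val=3, acc = 42 + 3*4 = 54, yield 54.
Therefore output = 54.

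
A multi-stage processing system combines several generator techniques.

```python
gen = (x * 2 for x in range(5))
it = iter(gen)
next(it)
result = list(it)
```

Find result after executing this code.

Step 1: Generator produces [0, 2, 4, 6, 8].
Step 2: next(it) consumes first element (0).
Step 3: list(it) collects remaining: [2, 4, 6, 8].
Therefore result = [2, 4, 6, 8].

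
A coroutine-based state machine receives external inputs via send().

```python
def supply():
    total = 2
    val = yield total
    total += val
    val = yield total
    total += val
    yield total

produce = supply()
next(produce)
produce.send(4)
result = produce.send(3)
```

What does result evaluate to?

Step 1: next() -> yield total=2.
Step 2: send(4) -> val=4, total = 2+4 = 6, yield 6.
Step 3: send(3) -> val=3, total = 6+3 = 9, yield 9.
Therefore result = 9.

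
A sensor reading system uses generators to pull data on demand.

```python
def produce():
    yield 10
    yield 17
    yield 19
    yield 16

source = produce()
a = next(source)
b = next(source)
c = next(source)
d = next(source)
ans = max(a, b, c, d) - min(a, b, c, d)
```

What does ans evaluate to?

Step 1: Create generator and consume all values:
  a = next(source) = 10
  b = next(source) = 17
  c = next(source) = 19
  d = next(source) = 16
Step 2: max = 19, min = 10, ans = 19 - 10 = 9.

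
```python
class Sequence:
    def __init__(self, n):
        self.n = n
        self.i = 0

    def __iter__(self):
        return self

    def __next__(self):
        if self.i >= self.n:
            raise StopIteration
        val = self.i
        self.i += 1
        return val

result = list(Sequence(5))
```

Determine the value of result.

Step 1: Sequence(5) creates an iterator counting 0 to 4.
Step 2: list() consumes all values: [0, 1, 2, 3, 4].
Therefore result = [0, 1, 2, 3, 4].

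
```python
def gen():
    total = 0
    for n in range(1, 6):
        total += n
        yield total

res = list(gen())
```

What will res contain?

Step 1: Generator accumulates running sum:
  n=1: total = 1, yield 1
  n=2: total = 3, yield 3
  n=3: total = 6, yield 6
  n=4: total = 10, yield 10
  n=5: total = 15, yield 15
Therefore res = [1, 3, 6, 10, 15].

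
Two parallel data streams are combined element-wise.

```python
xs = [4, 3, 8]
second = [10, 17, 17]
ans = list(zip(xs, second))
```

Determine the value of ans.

Step 1: zip pairs elements at same index:
  Index 0: (4, 10)
  Index 1: (3, 17)
  Index 2: (8, 17)
Therefore ans = [(4, 10), (3, 17), (8, 17)].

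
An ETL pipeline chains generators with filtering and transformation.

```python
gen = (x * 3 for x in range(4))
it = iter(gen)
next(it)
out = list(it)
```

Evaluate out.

Step 1: Generator produces [0, 3, 6, 9].
Step 2: next(it) consumes first element (0).
Step 3: list(it) collects remaining: [3, 6, 9].
Therefore out = [3, 6, 9].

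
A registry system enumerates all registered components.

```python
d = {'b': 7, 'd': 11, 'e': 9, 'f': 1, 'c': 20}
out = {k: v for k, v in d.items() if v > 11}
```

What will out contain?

Step 1: Filter items where value > 11:
  'b': 7 <= 11: removed
  'd': 11 <= 11: removed
  'e': 9 <= 11: removed
  'f': 1 <= 11: removed
  'c': 20 > 11: kept
Therefore out = {'c': 20}.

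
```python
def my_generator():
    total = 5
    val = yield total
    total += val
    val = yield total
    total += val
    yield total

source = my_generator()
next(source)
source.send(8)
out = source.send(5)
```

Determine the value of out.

Step 1: next() -> yield total=5.
Step 2: send(8) -> val=8, total = 5+8 = 13, yield 13.
Step 3: send(5) -> val=5, total = 13+5 = 18, yield 18.
Therefore out = 18.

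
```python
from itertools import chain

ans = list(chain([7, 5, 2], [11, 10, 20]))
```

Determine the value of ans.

Step 1: chain() concatenates iterables: [7, 5, 2] + [11, 10, 20].
Therefore ans = [7, 5, 2, 11, 10, 20].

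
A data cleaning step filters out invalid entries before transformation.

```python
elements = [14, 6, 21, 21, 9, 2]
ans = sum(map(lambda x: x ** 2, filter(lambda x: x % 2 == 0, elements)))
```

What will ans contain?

Step 1: Filter even numbers from [14, 6, 21, 21, 9, 2]: [14, 6, 2]
Step 2: Square each: [196, 36, 4]
Step 3: Sum = 236.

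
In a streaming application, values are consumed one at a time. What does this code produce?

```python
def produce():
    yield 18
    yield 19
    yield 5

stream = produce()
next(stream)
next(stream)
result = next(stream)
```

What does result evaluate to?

Step 1: produce() creates a generator.
Step 2: next(stream) yields 18 (consumed and discarded).
Step 3: next(stream) yields 19 (consumed and discarded).
Step 4: next(stream) yields 5, assigned to result.
Therefore result = 5.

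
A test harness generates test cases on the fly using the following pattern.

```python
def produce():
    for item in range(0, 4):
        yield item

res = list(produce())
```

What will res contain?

Step 1: The generator yields each value from range(0, 4).
Step 2: list() consumes all yields: [0, 1, 2, 3].
Therefore res = [0, 1, 2, 3].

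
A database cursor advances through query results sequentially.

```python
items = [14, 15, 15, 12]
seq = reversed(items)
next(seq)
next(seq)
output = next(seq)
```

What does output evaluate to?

Step 1: reversed([14, 15, 15, 12]) gives iterator: [12, 15, 15, 14].
Step 2: First next() = 12, second next() = 15.
Step 3: Third next() = 15.
Therefore output = 15.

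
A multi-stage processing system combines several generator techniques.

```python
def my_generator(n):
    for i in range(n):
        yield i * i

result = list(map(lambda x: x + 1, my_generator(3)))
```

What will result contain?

Step 1: my_generator(3) yields squares: [0, 1, 4].
Step 2: map adds 1 to each: [1, 2, 5].
Therefore result = [1, 2, 5].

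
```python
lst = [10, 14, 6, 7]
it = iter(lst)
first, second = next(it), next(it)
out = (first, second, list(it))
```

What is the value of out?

Step 1: Create iterator over [10, 14, 6, 7].
Step 2: first = 10, second = 14.
Step 3: Remaining elements: [6, 7].
Therefore out = (10, 14, [6, 7]).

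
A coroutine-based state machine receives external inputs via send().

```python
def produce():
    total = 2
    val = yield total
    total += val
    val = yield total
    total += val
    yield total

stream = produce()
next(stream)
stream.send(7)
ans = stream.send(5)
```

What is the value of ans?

Step 1: next() -> yield total=2.
Step 2: send(7) -> val=7, total = 2+7 = 9, yield 9.
Step 3: send(5) -> val=5, total = 9+5 = 14, yield 14.
Therefore ans = 14.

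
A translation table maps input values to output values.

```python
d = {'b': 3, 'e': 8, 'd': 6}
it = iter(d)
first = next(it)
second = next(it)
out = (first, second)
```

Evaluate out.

Step 1: iter(d) iterates over keys: ['b', 'e', 'd'].
Step 2: first = next(it) = 'b', second = next(it) = 'e'.
Therefore out = ('b', 'e').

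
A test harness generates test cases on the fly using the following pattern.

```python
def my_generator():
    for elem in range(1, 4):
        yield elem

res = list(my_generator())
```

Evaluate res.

Step 1: The generator yields each value from range(1, 4).
Step 2: list() consumes all yields: [1, 2, 3].
Therefore res = [1, 2, 3].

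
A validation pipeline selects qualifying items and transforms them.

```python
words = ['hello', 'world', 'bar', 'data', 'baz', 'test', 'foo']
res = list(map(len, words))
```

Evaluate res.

Step 1: Map len() to each word:
  'hello' -> 5
  'world' -> 5
  'bar' -> 3
  'data' -> 4
  'baz' -> 3
  'test' -> 4
  'foo' -> 3
Therefore res = [5, 5, 3, 4, 3, 4, 3].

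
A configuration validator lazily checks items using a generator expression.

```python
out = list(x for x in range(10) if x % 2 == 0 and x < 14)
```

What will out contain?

Step 1: Filter range(10) where x % 2 == 0 and x < 14:
  x=0: both conditions met, included
  x=1: excluded (1 % 2 != 0)
  x=2: both conditions met, included
  x=3: excluded (3 % 2 != 0)
  x=4: both conditions met, included
  x=5: excluded (5 % 2 != 0)
  x=6: both conditions met, included
  x=7: excluded (7 % 2 != 0)
  x=8: both conditions met, included
  x=9: excluded (9 % 2 != 0)
Therefore out = [0, 2, 4, 6, 8].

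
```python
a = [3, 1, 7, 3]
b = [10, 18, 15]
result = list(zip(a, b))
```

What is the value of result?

Step 1: zip stops at shortest (len(a)=4, len(b)=3):
  Index 0: (3, 10)
  Index 1: (1, 18)
  Index 2: (7, 15)
Step 2: Last element of a (3) has no pair, dropped.
Therefore result = [(3, 10), (1, 18), (7, 15)].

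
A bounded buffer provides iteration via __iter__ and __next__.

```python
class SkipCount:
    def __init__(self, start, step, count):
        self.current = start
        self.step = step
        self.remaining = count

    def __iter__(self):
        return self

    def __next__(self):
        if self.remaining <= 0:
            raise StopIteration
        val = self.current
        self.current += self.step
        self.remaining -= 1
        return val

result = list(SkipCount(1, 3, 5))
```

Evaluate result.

Step 1: SkipCount starts at 1, increments by 3, for 5 steps:
  Yield 1, then current += 3
  Yield 4, then current += 3
  Yield 7, then current += 3
  Yield 10, then current += 3
  Yield 13, then current += 3
Therefore result = [1, 4, 7, 10, 13].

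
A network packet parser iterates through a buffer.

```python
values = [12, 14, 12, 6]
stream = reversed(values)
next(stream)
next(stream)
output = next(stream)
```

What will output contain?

Step 1: reversed([12, 14, 12, 6]) gives iterator: [6, 12, 14, 12].
Step 2: First next() = 6, second next() = 12.
Step 3: Third next() = 14.
Therefore output = 14.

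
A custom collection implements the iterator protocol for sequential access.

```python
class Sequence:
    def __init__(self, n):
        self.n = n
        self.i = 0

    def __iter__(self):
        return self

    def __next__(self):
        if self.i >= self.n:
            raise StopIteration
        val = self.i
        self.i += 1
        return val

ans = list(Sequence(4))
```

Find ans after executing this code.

Step 1: Sequence(4) creates an iterator counting 0 to 3.
Step 2: list() consumes all values: [0, 1, 2, 3].
Therefore ans = [0, 1, 2, 3].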